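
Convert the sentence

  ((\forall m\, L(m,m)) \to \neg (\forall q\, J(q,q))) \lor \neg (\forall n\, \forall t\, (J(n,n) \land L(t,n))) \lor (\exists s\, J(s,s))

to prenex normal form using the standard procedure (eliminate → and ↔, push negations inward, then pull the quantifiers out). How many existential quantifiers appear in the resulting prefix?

Rewrite implications/biconditionals: A → B as ¬A ∨ B.
  \neg (\forall m\, L(m,m)) \lor \neg (\forall q\, J(q,q)) \lor \neg (\forall n\, \forall t\, (J(n,n) \land L(t,n))) \lor (\exists s\, J(s,s))
Move each ¬ inward, flipping quantifiers it crosses:
  (\exists m\, \neg L(m,m)) \lor (\exists q\, \neg J(q,q)) \lor (\exists n\, \exists t\, (\neg J(n,n) \lor \neg L(t,n))) \lor (\exists s\, J(s,s))
Extract every quantifier outward, since the variables are now distinct and don't occur free across branches:
  \exists m\, \exists q\, \exists n\, \exists t\, \exists s\, (\neg L(m,m) \lor \neg J(q,q) \lor \neg J(n,n) \lor \neg L(t,n) \lor J(s,s))
The prefix is \exists m \exists q \exists n \exists t \exists s: 0 universal, 5 existential.

5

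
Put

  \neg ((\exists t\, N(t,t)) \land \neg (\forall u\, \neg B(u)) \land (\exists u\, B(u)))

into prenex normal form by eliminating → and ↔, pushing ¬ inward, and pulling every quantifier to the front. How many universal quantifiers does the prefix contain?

Push ¬ through the quantifiers and connectives to reach negation normal form:
  (\forall t\, \neg N(t,t)) \lor (\forall u\, \neg B(u)) \lor (\forall u\, \neg B(u))
Give each quantifier a distinct variable: u↦q.
  (\forall t\, \neg N(t,t)) \lor (\forall u\, \neg B(u)) \lor (\forall q\, \neg B(q))
Pull the quantifiers to the front (each side's bound variable is not free in the other side):
  \forall t\, \forall u\, \forall q\, (\neg N(t,t) \lor \neg B(u) \lor \neg B(q))
The prefix is \forall t \forall u \forall q: 3 universal, 0 existential.

3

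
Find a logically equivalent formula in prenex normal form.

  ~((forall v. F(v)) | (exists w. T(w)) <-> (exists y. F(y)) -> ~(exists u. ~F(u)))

Eliminate → and ↔ using ¬ and ∨; A ↔ B as (¬A ∨ B) ∧ (¬B ∨ A).
  ~((~((forall v. F(v)) | (exists w. T(w))) | ~(exists y. F(y)) | ~(exists u. ~F(u))) & (~(~(exists y. F(y)) | ~(exists u. ~F(u))) | (forall v. F(v)) | (exists w. T(w))))
Move each ¬ inward, flipping quantifiers it crosses:
  ((forall v. F(v)) | (exists w. T(w))) & (exists y. F(y)) & (exists u. ~F(u)) | ((forall y. ~F(y)) | (forall u. F(u))) & (exists v. ~F(v)) & (forall w. ~T(w))
Give each quantifier a distinct variable: y↦u1, u↦t, v↦c, w↦v1.
  ((forall v. F(v)) | (exists w. T(w))) & (exists y. F(y)) & (exists u. ~F(u)) | ((forall u1. ~F(u1)) | (forall t. F(t))) & (exists c. ~F(c)) & (forall v1. ~T(v1))
Finally move all quantifiers to the prefix:
  forall v. exists w. exists y. exists u. forall u1. forall t. exists c. forall v1. ((F(v) | T(w)) & F(y) & ~F(u) | (~F(u1) | F(t)) & ~F(c) & ~T(v1))

forall v. exists w. exists y. exists u. forall u1. forall t. exists c. forall v1. ((F(v) | T(w)) & F(y) & ~F(u) | (~F(u1) | F(t)) & ~F(c) & ~T(v1))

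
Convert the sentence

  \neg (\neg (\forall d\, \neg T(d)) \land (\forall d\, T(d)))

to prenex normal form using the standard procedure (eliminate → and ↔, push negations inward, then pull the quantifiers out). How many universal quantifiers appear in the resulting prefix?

1

Move each ¬ inward, flipping quantifiers it crosses:
  (\forall d\, \neg T(d)) \lor (\exists d\, \neg T(d))
Standardize variables apart so no two quantifiers bind the same name: d↦c.
  (\forall d\, \neg T(d)) \lor (\exists c\, \neg T(c))
Finally move all quantifiers to the prefix:
  \forall d\, \exists c\, (\neg T(d) \lor \neg T(c))
The prefix is \forall d \exists c: 1 universal, 1 existential.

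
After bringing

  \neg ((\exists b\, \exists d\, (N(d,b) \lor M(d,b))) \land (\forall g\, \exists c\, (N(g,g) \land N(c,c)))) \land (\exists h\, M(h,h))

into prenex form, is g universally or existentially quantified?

Push ¬ through the quantifiers and connectives to reach negation normal form:
  ((\forall b\, \forall d\, (\neg N(d,b) \land \neg M(d,b))) \lor (\exists g\, \forall c\, (\neg N(g,g) \lor \neg N(c,c)))) \land (\exists h\, M(h,h))
All bound variables are already distinct, so no renaming is needed.
Pull the quantifiers to the front (each side's bound variable is not free in the other side):
  \forall b\, \forall d\, \exists g\, \forall c\, \exists h\, ((\neg N(d,b) \land \neg M(d,b) \lor \neg N(g,g) \lor \neg N(c,c)) \land M(h,h))
The quantifier \forall g sits under an odd number of negations, so it flips to \exists g.

existential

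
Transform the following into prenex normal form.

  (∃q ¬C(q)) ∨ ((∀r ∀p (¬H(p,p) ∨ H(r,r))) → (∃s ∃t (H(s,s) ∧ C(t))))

Eliminate → and ↔ using ¬ and ∨.
  (∃q ¬C(q)) ∨ ¬(∀r ∀p (¬H(p,p) ∨ H(r,r))) ∨ (∃s ∃t (H(s,s) ∧ C(t)))
Move each ¬ inward, flipping quantifiers it crosses:
  (∃q ¬C(q)) ∨ (∃r ∃p (H(p,p) ∧ ¬H(r,r))) ∨ (∃s ∃t (H(s,s) ∧ C(t)))
Extract every quantifier outward, since the variables are now distinct and don't occur free across branches:
  ∃q ∃r ∃p ∃s ∃t (¬C(q) ∨ H(p,p) ∧ ¬H(r,r) ∨ H(s,s) ∧ C(t))

∃q ∃r ∃p ∃s ∃t (¬C(q) ∨ H(p,p) ∧ ¬H(r,r) ∨ H(s,s) ∧ C(t))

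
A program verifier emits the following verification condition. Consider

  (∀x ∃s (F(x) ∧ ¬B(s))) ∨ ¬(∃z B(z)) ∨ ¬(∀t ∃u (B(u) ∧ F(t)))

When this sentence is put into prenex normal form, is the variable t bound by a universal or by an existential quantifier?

existential

Push ¬ through the quantifiers and connectives to reach negation normal form:
  (∀x ∃s (F(x) ∧ ¬B(s))) ∨ (∀z ¬B(z)) ∨ (∃t ∀u (¬B(u) ∨ ¬F(t)))
Extract every quantifier outward, since the variables are now distinct and don't occur free across branches:
  ∀x ∃s ∀z ∃t ∀u (F(x) ∧ ¬B(s) ∨ ¬B(z) ∨ ¬B(u) ∨ ¬F(t))
The quantifier ∀t sits under an odd number of negations, so it flips to ∃t.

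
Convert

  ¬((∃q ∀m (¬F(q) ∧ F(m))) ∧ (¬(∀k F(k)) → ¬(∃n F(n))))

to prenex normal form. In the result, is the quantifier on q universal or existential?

Rewrite implications/biconditionals: A → B as ¬A ∨ B.
  ¬((∃q ∀m (¬F(q) ∧ F(m))) ∧ (¬¬(∀k F(k)) ∨ ¬(∃n F(n))))
Move each ¬ inward, flipping quantifiers it crosses:
  (∀q ∃m (F(q) ∨ ¬F(m))) ∨ (∃k ¬F(k)) ∧ (∃n F(n))
All bound variables are already distinct, so no renaming is needed.
Pull the quantifiers to the front (each side's bound variable is not free in the other side):
  ∀q ∃m ∃k ∃n (F(q) ∨ ¬F(m) ∨ ¬F(k) ∧ F(n))
The quantifier ∃q sits under an odd number of negations (counting the antecedent side of each →), so it flips to ∀q.

universal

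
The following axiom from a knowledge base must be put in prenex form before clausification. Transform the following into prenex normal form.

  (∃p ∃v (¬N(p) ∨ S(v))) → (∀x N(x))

Eliminate → and ↔ using ¬ and ∨.
  ¬(∃p ∃v (¬N(p) ∨ S(v))) ∨ (∀x N(x))
Drive negations inward (¬∀x A ≡ ∃x ¬A, ¬∃x A ≡ ∀x ¬A, De Morgan for ∧/∨):
  (∀p ∀v (N(p) ∧ ¬S(v))) ∨ (∀x N(x))
Finally move all quantifiers to the prefix:
  ∀p ∀v ∀x (N(p) ∧ ¬S(v) ∨ N(x))

∀p ∀v ∀x (N(p) ∧ ¬S(v) ∨ N(x))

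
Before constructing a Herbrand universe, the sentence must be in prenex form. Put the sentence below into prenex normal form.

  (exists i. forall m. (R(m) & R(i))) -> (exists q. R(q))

forall i. exists m. exists q. (~R(m) | ~R(i) | R(q))

Eliminate → and ↔ using ¬ and ∨.
  ~(exists i. forall m. (R(m) & R(i))) | (exists q. R(q))
Move each ¬ inward, flipping quantifiers it crosses:
  (forall i. exists m. (~R(m) | ~R(i))) | (exists q. R(q))
Finally move all quantifiers to the prefix:
  forall i. exists m. exists q. (~R(m) | ~R(i) | R(q))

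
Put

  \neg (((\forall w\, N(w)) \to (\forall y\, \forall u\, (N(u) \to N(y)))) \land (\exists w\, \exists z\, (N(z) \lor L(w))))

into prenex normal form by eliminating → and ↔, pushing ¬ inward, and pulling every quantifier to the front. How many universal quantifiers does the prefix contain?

Rewrite implications/biconditionals: A → B as ¬A ∨ B.
  \neg ((\neg (\forall w\, N(w)) \lor (\forall y\, \forall u\, (\neg N(u) \lor N(y)))) \land (\exists w\, \exists z\, (N(z) \lor L(w))))
Move each ¬ inward, flipping quantifiers it crosses:
  (\forall w\, N(w)) \land (\exists y\, \exists u\, (N(u) \land \neg N(y))) \lor (\forall w\, \forall z\, (\neg N(z) \land \neg L(w)))
Rename bound variables to avoid capture: w↦v1.
  (\forall w\, N(w)) \land (\exists y\, \exists u\, (N(u) \land \neg N(y))) \lor (\forall v1\, \forall z\, (\neg N(z) \land \neg L(v1)))
Finally move all quantifiers to the prefix:
  \forall w\, \exists y\, \exists u\, \forall v1\, \forall z\, (N(w) \land N(u) \land \neg N(y) \lor \neg N(z) \land \neg L(v1))
The prefix is \forall w \exists y \exists u \forall v1 \forall z: 3 universal, 2 existential.

3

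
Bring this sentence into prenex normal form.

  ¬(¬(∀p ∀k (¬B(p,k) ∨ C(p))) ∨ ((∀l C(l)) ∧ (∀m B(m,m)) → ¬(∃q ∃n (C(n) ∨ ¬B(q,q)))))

First replace A → B with ¬A ∨ B.
  ¬(¬(∀p ∀k (¬B(p,k) ∨ C(p))) ∨ ¬((∀l C(l)) ∧ (∀m B(m,m))) ∨ ¬(∃q ∃n (C(n) ∨ ¬B(q,q))))
Push ¬ through the quantifiers and connectives to reach negation normal form:
  (∀p ∀k (¬B(p,k) ∨ C(p))) ∧ (∀l C(l)) ∧ (∀m B(m,m)) ∧ (∃q ∃n (C(n) ∨ ¬B(q,q)))
All bound variables are already distinct, so no renaming is needed.
Extract every quantifier outward, since the variables are now distinct and don't occur free across branches:
  ∀p ∀k ∀l ∀m ∃q ∃n ((¬B(p,k) ∨ C(p)) ∧ C(l) ∧ B(m,m) ∧ (C(n) ∨ ¬B(q,q)))

∀p ∀k ∀l ∀m ∃q ∃n ((¬B(p,k) ∨ C(p)) ∧ C(l) ∧ B(m,m) ∧ (C(n) ∨ ¬B(q,q)))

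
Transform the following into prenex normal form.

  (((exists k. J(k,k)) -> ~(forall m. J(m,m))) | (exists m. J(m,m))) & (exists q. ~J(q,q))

Rewrite implications/biconditionals: A → B as ¬A ∨ B.
  (~(exists k. J(k,k)) | ~(forall m. J(m,m)) | (exists m. J(m,m))) & (exists q. ~J(q,q))
Move each ¬ inward, flipping quantifiers it crosses:
  ((forall k. ~J(k,k)) | (exists m. ~J(m,m)) | (exists m. J(m,m))) & (exists q. ~J(q,q))
Rename bound variables to avoid capture: m↦u.
  ((forall k. ~J(k,k)) | (exists m. ~J(m,m)) | (exists u. J(u,u))) & (exists q. ~J(q,q))
Finally move all quantifiers to the prefix:
  forall k. exists m. exists u. exists q. ((~J(k,k) | ~J(m,m) | J(u,u)) & ~J(q,q))

forall k. exists m. exists u. exists q. ((~J(k,k) | ~J(m,m) | J(u,u)) & ~J(q,q))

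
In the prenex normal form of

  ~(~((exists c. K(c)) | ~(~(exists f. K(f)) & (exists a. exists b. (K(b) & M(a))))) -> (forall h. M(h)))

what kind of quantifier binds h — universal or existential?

existential

First replace A → B with ¬A ∨ B.
  ~(~~((exists c. K(c)) | ~(~(exists f. K(f)) & (exists a. exists b. (K(b) & M(a))))) | (forall h. M(h)))
Move each ¬ inward, flipping quantifiers it crosses:
  (forall c. ~K(c)) & (forall f. ~K(f)) & (exists a. exists b. (K(b) & M(a))) & (exists h. ~M(h))
Pull the quantifiers to the front (each side's bound variable is not free in the other side):
  forall c. forall f. exists a. exists b. exists h. (~K(c) & ~K(f) & K(b) & M(a) & ~M(h))
The quantifier forall h sits under an odd number of negations (counting the antecedent side of each →), so it flips to exists h.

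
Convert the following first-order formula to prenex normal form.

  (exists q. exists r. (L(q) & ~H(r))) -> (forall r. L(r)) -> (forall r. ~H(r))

First replace A → B with ¬A ∨ B.
  ~(exists q. exists r. (L(q) & ~H(r))) | ~(forall r. L(r)) | (forall r. ~H(r))
Drive negations inward (¬∀x A ≡ ∃x ¬A, ¬∃x A ≡ ∀x ¬A, De Morgan for ∧/∨):
  (forall q. forall r. (~L(q) | H(r))) | (exists r. ~L(r)) | (forall r. ~H(r))
Rename bound variables to avoid capture: r↦a, r↦y.
  (forall q. forall r. (~L(q) | H(r))) | (exists a. ~L(a)) | (forall y. ~H(y))
Finally move all quantifiers to the prefix:
  forall q. forall r. exists a. forall y. (~L(q) | H(r) | ~L(a) | ~H(y))

forall q. forall r. exists a. forall y. (~L(q) | H(r) | ~L(a) | ~H(y))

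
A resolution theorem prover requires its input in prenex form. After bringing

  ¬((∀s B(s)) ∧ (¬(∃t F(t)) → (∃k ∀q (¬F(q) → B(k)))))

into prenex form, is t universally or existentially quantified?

First replace A → B with ¬A ∨ B.
  ¬((∀s B(s)) ∧ (¬¬(∃t F(t)) ∨ (∃k ∀q (¬¬F(q) ∨ B(k)))))
Push ¬ through the quantifiers and connectives to reach negation normal form:
  (∃s ¬B(s)) ∨ (∀t ¬F(t)) ∧ (∀k ∃q (¬F(q) ∧ ¬B(k)))
All bound variables are already distinct, so no renaming is needed.
Pull the quantifiers to the front (each side's bound variable is not free in the other side):
  ∃s ∀t ∀k ∃q (¬B(s) ∨ ¬F(t) ∧ ¬F(q) ∧ ¬B(k))
The quantifier ∃t sits under an odd number of negations (counting the antecedent side of each →), so it flips to ∀t.

universal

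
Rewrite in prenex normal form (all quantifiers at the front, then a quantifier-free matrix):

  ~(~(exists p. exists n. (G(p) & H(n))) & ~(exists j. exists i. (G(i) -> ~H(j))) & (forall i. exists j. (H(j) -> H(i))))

First replace A → B with ¬A ∨ B.
  ~(~(exists p. exists n. (G(p) & H(n))) & ~(exists j. exists i. (~G(i) | ~H(j))) & (forall i. exists j. (~H(j) | H(i))))
Move each ¬ inward, flipping quantifiers it crosses:
  (exists p. exists n. (G(p) & H(n))) | (exists j. exists i. (~G(i) | ~H(j))) | (exists i. forall j. (H(j) & ~H(i)))
Give each quantifier a distinct variable: i↦v, j↦u1.
  (exists p. exists n. (G(p) & H(n))) | (exists j. exists i. (~G(i) | ~H(j))) | (exists v. forall u1. (H(u1) & ~H(v)))
Finally move all quantifiers to the prefix:
  exists p. exists n. exists j. exists i. exists v. forall u1. (G(p) & H(n) | ~G(i) | ~H(j) | H(u1) & ~H(v))

exists p. exists n. exists j. exists i. exists v. forall u1. (G(p) & H(n) | ~G(i) | ~H(j) | H(u1) & ~H(v))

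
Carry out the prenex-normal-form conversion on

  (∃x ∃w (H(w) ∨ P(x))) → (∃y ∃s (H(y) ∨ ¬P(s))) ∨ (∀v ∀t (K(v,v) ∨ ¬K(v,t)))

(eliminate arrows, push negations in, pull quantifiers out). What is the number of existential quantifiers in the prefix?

2

Eliminate → and ↔ using ¬ and ∨.
  ¬(∃x ∃w (H(w) ∨ P(x))) ∨ (∃y ∃s (H(y) ∨ ¬P(s))) ∨ (∀v ∀t (K(v,v) ∨ ¬K(v,t)))
Move each ¬ inward, flipping quantifiers it crosses:
  (∀x ∀w (¬H(w) ∧ ¬P(x))) ∨ (∃y ∃s (H(y) ∨ ¬P(s))) ∨ (∀v ∀t (K(v,v) ∨ ¬K(v,t)))
Finally move all quantifiers to the prefix:
  ∀x ∀w ∃y ∃s ∀v ∀t (¬H(w) ∧ ¬P(x) ∨ H(y) ∨ ¬P(s) ∨ K(v,v) ∨ ¬K(v,t))
The prefix is ∀x ∀w ∃y ∃s ∀v ∀t: 4 universal, 2 existential.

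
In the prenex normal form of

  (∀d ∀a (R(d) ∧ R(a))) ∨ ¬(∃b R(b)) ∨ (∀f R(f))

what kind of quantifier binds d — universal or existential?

Push ¬ through the quantifiers and connectives to reach negation normal form:
  (∀d ∀a (R(d) ∧ R(a))) ∨ (∀b ¬R(b)) ∨ (∀f R(f))
All bound variables are already distinct, so no renaming is needed.
Finally move all quantifiers to the prefix:
  ∀d ∀a ∀b ∀f (R(d) ∧ R(a) ∨ ¬R(b) ∨ R(f))
The quantifier ∀d sits under an even number of negations, so it remains universal.

universal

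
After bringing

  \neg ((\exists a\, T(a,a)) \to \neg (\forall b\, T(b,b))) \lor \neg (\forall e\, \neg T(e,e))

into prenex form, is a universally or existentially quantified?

existential

Eliminate → and ↔ using ¬ and ∨.
  \neg (\neg (\exists a\, T(a,a)) \lor \neg (\forall b\, T(b,b))) \lor \neg (\forall e\, \neg T(e,e))
Drive negations inward (¬∀x A ≡ ∃x ¬A, ¬∃x A ≡ ∀x ¬A, De Morgan for ∧/∨):
  (\exists a\, T(a,a)) \land (\forall b\, T(b,b)) \lor (\exists e\, T(e,e))
Pull the quantifiers to the front (each side's bound variable is not free in the other side):
  \exists a\, \forall b\, \exists e\, (T(a,a) \land T(b,b) \lor T(e,e))
The quantifier \exists a sits under an even number of negations (counting the antecedent side of each →), so it remains existential.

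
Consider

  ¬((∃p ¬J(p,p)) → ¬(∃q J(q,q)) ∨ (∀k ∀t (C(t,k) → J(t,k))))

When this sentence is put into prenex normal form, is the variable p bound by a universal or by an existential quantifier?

existential

Eliminate → and ↔ using ¬ and ∨.
  ¬(¬(∃p ¬J(p,p)) ∨ ¬(∃q J(q,q)) ∨ (∀k ∀t (¬C(t,k) ∨ J(t,k))))
Move each ¬ inward, flipping quantifiers it crosses:
  (∃p ¬J(p,p)) ∧ (∃q J(q,q)) ∧ (∃k ∃t (C(t,k) ∧ ¬J(t,k)))
Finally move all quantifiers to the prefix:
  ∃p ∃q ∃k ∃t (¬J(p,p) ∧ J(q,q) ∧ C(t,k) ∧ ¬J(t,k))
The quantifier ∃p sits under an even number of negations (counting the antecedent side of each →), so it remains existential.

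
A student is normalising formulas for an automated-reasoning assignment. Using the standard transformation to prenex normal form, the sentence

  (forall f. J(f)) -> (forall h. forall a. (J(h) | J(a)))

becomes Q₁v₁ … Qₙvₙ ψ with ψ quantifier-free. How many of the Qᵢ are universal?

2

Eliminate → and ↔ using ¬ and ∨.
  ~(forall f. J(f)) | (forall h. forall a. (J(h) | J(a)))
Move each ¬ inward, flipping quantifiers it crosses:
  (exists f. ~J(f)) | (forall h. forall a. (J(h) | J(a)))
All bound variables are already distinct, so no renaming is needed.
Finally move all quantifiers to the prefix:
  exists f. forall h. forall a. (~J(f) | J(h) | J(a))
The prefix is exists f forall h forall a: 2 universal, 1 existential.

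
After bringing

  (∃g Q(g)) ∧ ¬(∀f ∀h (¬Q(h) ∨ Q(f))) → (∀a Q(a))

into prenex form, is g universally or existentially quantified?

universal

Rewrite implications/biconditionals: A → B as ¬A ∨ B.
  ¬((∃g Q(g)) ∧ ¬(∀f ∀h (¬Q(h) ∨ Q(f)))) ∨ (∀a Q(a))
Drive negations inward (¬∀x A ≡ ∃x ¬A, ¬∃x A ≡ ∀x ¬A, De Morgan for ∧/∨):
  (∀g ¬Q(g)) ∨ (∀f ∀h (¬Q(h) ∨ Q(f))) ∨ (∀a Q(a))
Pull the quantifiers to the front (each side's bound variable is not free in the other side):
  ∀g ∀f ∀h ∀a (¬Q(g) ∨ ¬Q(h) ∨ Q(f) ∨ Q(a))
The quantifier ∃g sits under an odd number of negations (counting the antecedent side of each →), so it flips to ∀g.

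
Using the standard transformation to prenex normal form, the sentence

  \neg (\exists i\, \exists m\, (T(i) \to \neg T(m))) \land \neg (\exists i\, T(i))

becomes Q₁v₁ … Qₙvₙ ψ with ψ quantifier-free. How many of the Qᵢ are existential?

First replace A → B with ¬A ∨ B.
  \neg (\exists i\, \exists m\, (\neg T(i) \lor \neg T(m))) \land \neg (\exists i\, T(i))
Move each ¬ inward, flipping quantifiers it crosses:
  (\forall i\, \forall m\, (T(i) \land T(m))) \land (\forall i\, \neg T(i))
Standardize variables apart so no two quantifiers bind the same name: i↦q.
  (\forall i\, \forall m\, (T(i) \land T(m))) \land (\forall q\, \neg T(q))
Pull the quantifiers to the front (each side's bound variable is not free in the other side):
  \forall i\, \forall m\, \forall q\, (T(i) \land T(m) \land \neg T(q))
The prefix is \forall i \forall m \forall q: 3 universal, 0 existential.

0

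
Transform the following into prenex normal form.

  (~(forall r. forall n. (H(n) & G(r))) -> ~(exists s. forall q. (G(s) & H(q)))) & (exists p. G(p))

forall r. forall n. forall s. exists q. exists p. ((H(n) & G(r) | ~G(s) | ~H(q)) & G(p))

Rewrite implications/biconditionals: A → B as ¬A ∨ B.
  (~~(forall r. forall n. (H(n) & G(r))) | ~(exists s. forall q. (G(s) & H(q)))) & (exists p. G(p))
Push ¬ through the quantifiers and connectives to reach negation normal form:
  ((forall r. forall n. (H(n) & G(r))) | (forall s. exists q. (~G(s) | ~H(q)))) & (exists p. G(p))
Pull the quantifiers to the front (each side's bound variable is not free in the other side):
  forall r. forall n. forall s. exists q. exists p. ((H(n) & G(r) | ~G(s) | ~H(q)) & G(p))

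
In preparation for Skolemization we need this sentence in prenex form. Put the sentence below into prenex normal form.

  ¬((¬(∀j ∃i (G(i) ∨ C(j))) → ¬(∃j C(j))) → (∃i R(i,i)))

∀j ∃i ∀a ∀b ((G(i) ∨ C(j) ∨ ¬C(a)) ∧ ¬R(b,b))

Rewrite implications/biconditionals: A → B as ¬A ∨ B.
  ¬(¬(¬¬(∀j ∃i (G(i) ∨ C(j))) ∨ ¬(∃j C(j))) ∨ (∃i R(i,i)))
Drive negations inward (¬∀x A ≡ ∃x ¬A, ¬∃x A ≡ ∀x ¬A, De Morgan for ∧/∨):
  ((∀j ∃i (G(i) ∨ C(j))) ∨ (∀j ¬C(j))) ∧ (∀i ¬R(i,i))
Standardize variables apart so no two quantifiers bind the same name: j↦a, i↦b.
  ((∀j ∃i (G(i) ∨ C(j))) ∨ (∀a ¬C(a))) ∧ (∀b ¬R(b,b))
Pull the quantifiers to the front (each side's bound variable is not free in the other side):
  ∀j ∃i ∀a ∀b ((G(i) ∨ C(j) ∨ ¬C(a)) ∧ ¬R(b,b))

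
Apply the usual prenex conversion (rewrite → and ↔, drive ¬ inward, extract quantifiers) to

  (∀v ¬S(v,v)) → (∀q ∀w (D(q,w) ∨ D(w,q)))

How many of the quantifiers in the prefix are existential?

Rewrite implications/biconditionals: A → B as ¬A ∨ B.
  ¬(∀v ¬S(v,v)) ∨ (∀q ∀w (D(q,w) ∨ D(w,q)))
Drive negations inward (¬∀x A ≡ ∃x ¬A, ¬∃x A ≡ ∀x ¬A, De Morgan for ∧/∨):
  (∃v S(v,v)) ∨ (∀q ∀w (D(q,w) ∨ D(w,q)))
Pull the quantifiers to the front (each side's bound variable is not free in the other side):
  ∃v ∀q ∀w (S(v,v) ∨ D(q,w) ∨ D(w,q))
The prefix is ∃v ∀q ∀w: 2 universal, 1 existential.

1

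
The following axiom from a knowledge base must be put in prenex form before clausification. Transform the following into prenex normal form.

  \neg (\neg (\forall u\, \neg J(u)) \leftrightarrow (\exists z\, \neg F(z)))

Eliminate → and ↔ using ¬ and ∨; A ↔ B as (¬A ∨ B) ∧ (¬B ∨ A).
  \neg ((\neg \neg (\forall u\, \neg J(u)) \lor (\exists z\, \neg F(z))) \land (\neg (\exists z\, \neg F(z)) \lor \neg (\forall u\, \neg J(u))))
Push ¬ through the quantifiers and connectives to reach negation normal form:
  (\exists u\, J(u)) \land (\forall z\, F(z)) \lor (\exists z\, \neg F(z)) \land (\forall u\, \neg J(u))
Give each quantifier a distinct variable: z↦a, u↦s.
  (\exists u\, J(u)) \land (\forall z\, F(z)) \lor (\exists a\, \neg F(a)) \land (\forall s\, \neg J(s))
Pull the quantifiers to the front (each side's bound variable is not free in the other side):
  \exists u\, \forall z\, \exists a\, \forall s\, (J(u) \land F(z) \lor \neg F(a) \land \neg J(s))

\exists u\, \forall z\, \exists a\, \forall s\, (J(u) \land F(z) \lor \neg F(a) \land \neg J(s))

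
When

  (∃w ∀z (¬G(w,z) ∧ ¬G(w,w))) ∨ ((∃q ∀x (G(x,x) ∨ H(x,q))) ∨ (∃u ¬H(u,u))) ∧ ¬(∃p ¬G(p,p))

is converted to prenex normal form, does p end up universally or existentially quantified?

Drive negations inward (¬∀x A ≡ ∃x ¬A, ¬∃x A ≡ ∀x ¬A, De Morgan for ∧/∨):
  (∃w ∀z (¬G(w,z) ∧ ¬G(w,w))) ∨ ((∃q ∀x (G(x,x) ∨ H(x,q))) ∨ (∃u ¬H(u,u))) ∧ (∀p G(p,p))
Extract every quantifier outward, since the variables are now distinct and don't occur free across branches:
  ∃w ∀z ∃q ∀x ∃u ∀p (¬G(w,z) ∧ ¬G(w,w) ∨ (G(x,x) ∨ H(x,q) ∨ ¬H(u,u)) ∧ G(p,p))
The quantifier ∃p sits under an odd number of negations, so it flips to ∀p.

universal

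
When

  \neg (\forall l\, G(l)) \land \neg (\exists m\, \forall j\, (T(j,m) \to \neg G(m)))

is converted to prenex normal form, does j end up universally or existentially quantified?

Rewrite implications/biconditionals: A → B as ¬A ∨ B.
  \neg (\forall l\, G(l)) \land \neg (\exists m\, \forall j\, (\neg T(j,m) \lor \neg G(m)))
Move each ¬ inward, flipping quantifiers it crosses:
  (\exists l\, \neg G(l)) \land (\forall m\, \exists j\, (T(j,m) \land G(m)))
All bound variables are already distinct, so no renaming is needed.
Extract every quantifier outward, since the variables are now distinct and don't occur free across branches:
  \exists l\, \forall m\, \exists j\, (\neg G(l) \land T(j,m) \land G(m))
The quantifier \forall j sits under an odd number of negations (counting the antecedent side of each →), so it flips to \exists j.

existential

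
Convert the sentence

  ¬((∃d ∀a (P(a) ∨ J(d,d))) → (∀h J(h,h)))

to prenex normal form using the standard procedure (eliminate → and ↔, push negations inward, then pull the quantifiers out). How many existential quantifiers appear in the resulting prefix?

2

Eliminate → and ↔ using ¬ and ∨.
  ¬(¬(∃d ∀a (P(a) ∨ J(d,d))) ∨ (∀h J(h,h)))
Push ¬ through the quantifiers and connectives to reach negation normal form:
  (∃d ∀a (P(a) ∨ J(d,d))) ∧ (∃h ¬J(h,h))
Pull the quantifiers to the front (each side's bound variable is not free in the other side):
  ∃d ∀a ∃h ((P(a) ∨ J(d,d)) ∧ ¬J(h,h))
The prefix is ∃d ∀a ∃h: 1 universal, 2 existential.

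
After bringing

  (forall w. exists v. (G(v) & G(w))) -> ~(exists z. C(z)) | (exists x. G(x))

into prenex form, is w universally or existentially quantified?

Eliminate → and ↔ using ¬ and ∨.
  ~(forall w. exists v. (G(v) & G(w))) | ~(exists z. C(z)) | (exists x. G(x))
Move each ¬ inward, flipping quantifiers it crosses:
  (exists w. forall v. (~G(v) | ~G(w))) | (forall z. ~C(z)) | (exists x. G(x))
All bound variables are already distinct, so no renaming is needed.
Finally move all quantifiers to the prefix:
  exists w. forall v. forall z. exists x. (~G(v) | ~G(w) | ~C(z) | G(x))
The quantifier forall w sits under an odd number of negations (counting the antecedent side of each →), so it flips to exists w.

existential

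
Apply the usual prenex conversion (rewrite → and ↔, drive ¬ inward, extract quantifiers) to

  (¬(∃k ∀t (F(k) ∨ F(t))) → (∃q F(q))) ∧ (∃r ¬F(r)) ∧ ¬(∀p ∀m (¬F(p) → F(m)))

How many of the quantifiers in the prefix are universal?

First replace A → B with ¬A ∨ B.
  (¬¬(∃k ∀t (F(k) ∨ F(t))) ∨ (∃q F(q))) ∧ (∃r ¬F(r)) ∧ ¬(∀p ∀m (¬¬F(p) ∨ F(m)))
Push ¬ through the quantifiers and connectives to reach negation normal form:
  ((∃k ∀t (F(k) ∨ F(t))) ∨ (∃q F(q))) ∧ (∃r ¬F(r)) ∧ (∃p ∃m (¬F(p) ∧ ¬F(m)))
Finally move all quantifiers to the prefix:
  ∃k ∀t ∃q ∃r ∃p ∃m ((F(k) ∨ F(t) ∨ F(q)) ∧ ¬F(r) ∧ ¬F(p) ∧ ¬F(m))
The prefix is ∃k ∀t ∃q ∃r ∃p ∃m: 1 universal, 5 existential.

1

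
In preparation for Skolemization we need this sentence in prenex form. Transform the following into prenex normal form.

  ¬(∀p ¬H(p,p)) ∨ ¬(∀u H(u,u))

Drive negations inward (¬∀x A ≡ ∃x ¬A, ¬∃x A ≡ ∀x ¬A, De Morgan for ∧/∨):
  (∃p H(p,p)) ∨ (∃u ¬H(u,u))
All bound variables are already distinct, so no renaming is needed.
Finally move all quantifiers to the prefix:
  ∃p ∃u (H(p,p) ∨ ¬H(u,u))

∃p ∃u (H(p,p) ∨ ¬H(u,u))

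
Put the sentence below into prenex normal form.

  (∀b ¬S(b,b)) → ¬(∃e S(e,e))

∃b ∀e (S(b,b) ∨ ¬S(e,e))

First replace A → B with ¬A ∨ B.
  ¬(∀b ¬S(b,b)) ∨ ¬(∃e S(e,e))
Move each ¬ inward, flipping quantifiers it crosses:
  (∃b S(b,b)) ∨ (∀e ¬S(e,e))
All bound variables are already distinct, so no renaming is needed.
Extract every quantifier outward, since the variables are now distinct and don't occur free across branches:
  ∃b ∀e (S(b,b) ∨ ¬S(e,e))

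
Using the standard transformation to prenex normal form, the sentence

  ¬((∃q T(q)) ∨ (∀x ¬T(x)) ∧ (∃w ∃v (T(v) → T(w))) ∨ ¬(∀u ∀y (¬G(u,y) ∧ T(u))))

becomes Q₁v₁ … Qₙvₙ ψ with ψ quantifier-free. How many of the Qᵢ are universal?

5

First replace A → B with ¬A ∨ B.
  ¬((∃q T(q)) ∨ (∀x ¬T(x)) ∧ (∃w ∃v (¬T(v) ∨ T(w))) ∨ ¬(∀u ∀y (¬G(u,y) ∧ T(u))))
Move each ¬ inward, flipping quantifiers it crosses:
  (∀q ¬T(q)) ∧ ((∃x T(x)) ∨ (∀w ∀v (T(v) ∧ ¬T(w)))) ∧ (∀u ∀y (¬G(u,y) ∧ T(u)))
Pull the quantifiers to the front (each side's bound variable is not free in the other side):
  ∀q ∃x ∀w ∀v ∀u ∀y (¬T(q) ∧ (T(x) ∨ T(v) ∧ ¬T(w)) ∧ ¬G(u,y) ∧ T(u))
The prefix is ∀q ∃x ∀w ∀v ∀u ∀y: 5 universal, 1 existential.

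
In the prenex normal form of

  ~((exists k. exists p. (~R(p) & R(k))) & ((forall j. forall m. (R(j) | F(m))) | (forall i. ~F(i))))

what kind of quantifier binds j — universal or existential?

existential

Push ¬ through the quantifiers and connectives to reach negation normal form:
  (forall k. forall p. (R(p) | ~R(k))) | (exists j. exists m. (~R(j) & ~F(m))) & (exists i. F(i))
All bound variables are already distinct, so no renaming is needed.
Pull the quantifiers to the front (each side's bound variable is not free in the other side):
  forall k. forall p. exists j. exists m. exists i. (R(p) | ~R(k) | ~R(j) & ~F(m) & F(i))
The quantifier forall j sits under an odd number of negations, so it flips to exists j.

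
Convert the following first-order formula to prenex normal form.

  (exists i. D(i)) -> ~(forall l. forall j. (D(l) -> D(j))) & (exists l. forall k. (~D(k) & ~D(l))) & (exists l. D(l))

First replace A → B with ¬A ∨ B.
  ~(exists i. D(i)) | ~(forall l. forall j. (~D(l) | D(j))) & (exists l. forall k. (~D(k) & ~D(l))) & (exists l. D(l))
Push ¬ through the quantifiers and connectives to reach negation normal form:
  (forall i. ~D(i)) | (exists l. exists j. (D(l) & ~D(j))) & (exists l. forall k. (~D(k) & ~D(l))) & (exists l. D(l))
Give each quantifier a distinct variable: l↦r, l↦z.
  (forall i. ~D(i)) | (exists l. exists j. (D(l) & ~D(j))) & (exists r. forall k. (~D(k) & ~D(r))) & (exists z. D(z))
Finally move all quantifiers to the prefix:
  forall i. exists l. exists j. exists r. forall k. exists z. (~D(i) | D(l) & ~D(j) & ~D(k) & ~D(r) & D(z))

forall i. exists l. exists j. exists r. forall k. exists z. (~D(i) | D(l) & ~D(j) & ~D(k) & ~D(r) & D(z))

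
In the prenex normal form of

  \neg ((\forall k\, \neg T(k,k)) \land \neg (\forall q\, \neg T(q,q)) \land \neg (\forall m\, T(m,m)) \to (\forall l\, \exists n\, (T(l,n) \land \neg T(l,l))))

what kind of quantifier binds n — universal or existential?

Eliminate → and ↔ using ¬ and ∨.
  \neg (\neg ((\forall k\, \neg T(k,k)) \land \neg (\forall q\, \neg T(q,q)) \land \neg (\forall m\, T(m,m))) \lor (\forall l\, \exists n\, (T(l,n) \land \neg T(l,l))))
Drive negations inward (¬∀x A ≡ ∃x ¬A, ¬∃x A ≡ ∀x ¬A, De Morgan for ∧/∨):
  (\forall k\, \neg T(k,k)) \land (\exists q\, T(q,q)) \land (\exists m\, \neg T(m,m)) \land (\exists l\, \forall n\, (\neg T(l,n) \lor T(l,l)))
Pull the quantifiers to the front (each side's bound variable is not free in the other side):
  \forall k\, \exists q\, \exists m\, \exists l\, \forall n\, (\neg T(k,k) \land T(q,q) \land \neg T(m,m) \land (\neg T(l,n) \lor T(l,l)))
The quantifier \exists n sits under an odd number of negations (counting the antecedent side of each →), so it flips to \forall n.

universal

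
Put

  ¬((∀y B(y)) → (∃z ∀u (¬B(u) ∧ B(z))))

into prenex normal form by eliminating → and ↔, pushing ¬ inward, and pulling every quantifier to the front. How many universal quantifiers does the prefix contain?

Eliminate → and ↔ using ¬ and ∨.
  ¬(¬(∀y B(y)) ∨ (∃z ∀u (¬B(u) ∧ B(z))))
Drive negations inward (¬∀x A ≡ ∃x ¬A, ¬∃x A ≡ ∀x ¬A, De Morgan for ∧/∨):
  (∀y B(y)) ∧ (∀z ∃u (B(u) ∨ ¬B(z)))
Pull the quantifiers to the front (each side's bound variable is not free in the other side):
  ∀y ∀z ∃u (B(y) ∧ (B(u) ∨ ¬B(z)))
The prefix is ∀y ∀z ∃u: 2 universal, 1 existential.

2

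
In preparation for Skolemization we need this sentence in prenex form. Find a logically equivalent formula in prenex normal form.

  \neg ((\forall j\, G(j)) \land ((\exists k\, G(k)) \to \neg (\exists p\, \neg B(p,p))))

First replace A → B with ¬A ∨ B.
  \neg ((\forall j\, G(j)) \land (\neg (\exists k\, G(k)) \lor \neg (\exists p\, \neg B(p,p))))
Drive negations inward (¬∀x A ≡ ∃x ¬A, ¬∃x A ≡ ∀x ¬A, De Morgan for ∧/∨):
  (\exists j\, \neg G(j)) \lor (\exists k\, G(k)) \land (\exists p\, \neg B(p,p))
All bound variables are already distinct, so no renaming is needed.
Finally move all quantifiers to the prefix:
  \exists j\, \exists k\, \exists p\, (\neg G(j) \lor G(k) \land \neg B(p,p))

\exists j\, \exists k\, \exists p\, (\neg G(j) \lor G(k) \land \neg B(p,p))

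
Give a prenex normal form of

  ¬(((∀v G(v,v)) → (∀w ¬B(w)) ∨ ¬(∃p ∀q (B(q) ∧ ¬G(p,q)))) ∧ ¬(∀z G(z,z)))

∀v ∃w ∃p ∀q ∀z (G(v,v) ∧ B(w) ∧ B(q) ∧ ¬G(p,q) ∨ G(z,z))

Rewrite implications/biconditionals: A → B as ¬A ∨ B.
  ¬((¬(∀v G(v,v)) ∨ (∀w ¬B(w)) ∨ ¬(∃p ∀q (B(q) ∧ ¬G(p,q)))) ∧ ¬(∀z G(z,z)))
Drive negations inward (¬∀x A ≡ ∃x ¬A, ¬∃x A ≡ ∀x ¬A, De Morgan for ∧/∨):
  (∀v G(v,v)) ∧ (∃w B(w)) ∧ (∃p ∀q (B(q) ∧ ¬G(p,q))) ∨ (∀z G(z,z))
All bound variables are already distinct, so no renaming is needed.
Finally move all quantifiers to the prefix:
  ∀v ∃w ∃p ∀q ∀z (G(v,v) ∧ B(w) ∧ B(q) ∧ ¬G(p,q) ∨ G(z,z))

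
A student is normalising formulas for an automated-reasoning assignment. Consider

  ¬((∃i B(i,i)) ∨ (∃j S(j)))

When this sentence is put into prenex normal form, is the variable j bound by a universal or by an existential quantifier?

Drive negations inward (¬∀x A ≡ ∃x ¬A, ¬∃x A ≡ ∀x ¬A, De Morgan for ∧/∨):
  (∀i ¬B(i,i)) ∧ (∀j ¬S(j))
Pull the quantifiers to the front (each side's bound variable is not free in the other side):
  ∀i ∀j (¬B(i,i) ∧ ¬S(j))
The quantifier ∃j sits under an odd number of negations, so it flips to ∀j.

universal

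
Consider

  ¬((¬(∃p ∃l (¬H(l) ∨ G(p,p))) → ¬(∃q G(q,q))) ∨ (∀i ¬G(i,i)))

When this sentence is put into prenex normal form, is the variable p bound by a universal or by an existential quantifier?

universal

Rewrite implications/biconditionals: A → B as ¬A ∨ B.
  ¬(¬¬(∃p ∃l (¬H(l) ∨ G(p,p))) ∨ ¬(∃q G(q,q)) ∨ (∀i ¬G(i,i)))
Push ¬ through the quantifiers and connectives to reach negation normal form:
  (∀p ∀l (H(l) ∧ ¬G(p,p))) ∧ (∃q G(q,q)) ∧ (∃i G(i,i))
All bound variables are already distinct, so no renaming is needed.
Pull the quantifiers to the front (each side's bound variable is not free in the other side):
  ∀p ∀l ∃q ∃i (H(l) ∧ ¬G(p,p) ∧ G(q,q) ∧ G(i,i))
The quantifier ∃p sits under an odd number of negations (counting the antecedent side of each →), so it flips to ∀p.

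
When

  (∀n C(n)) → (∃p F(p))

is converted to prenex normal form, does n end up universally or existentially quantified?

Rewrite implications/biconditionals: A → B as ¬A ∨ B.
  ¬(∀n C(n)) ∨ (∃p F(p))
Drive negations inward (¬∀x A ≡ ∃x ¬A, ¬∃x A ≡ ∀x ¬A, De Morgan for ∧/∨):
  (∃n ¬C(n)) ∨ (∃p F(p))
Pull the quantifiers to the front (each side's bound variable is not free in the other side):
  ∃n ∃p (¬C(n) ∨ F(p))
The quantifier ∀n sits under an odd number of negations (counting the antecedent side of each →), so it flips to ∃n.

existential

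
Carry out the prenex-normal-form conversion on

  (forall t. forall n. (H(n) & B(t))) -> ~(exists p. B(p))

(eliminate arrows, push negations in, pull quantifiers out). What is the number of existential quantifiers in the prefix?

Rewrite implications/biconditionals: A → B as ¬A ∨ B.
  ~(forall t. forall n. (H(n) & B(t))) | ~(exists p. B(p))
Drive negations inward (¬∀x A ≡ ∃x ¬A, ¬∃x A ≡ ∀x ¬A, De Morgan for ∧/∨):
  (exists t. exists n. (~H(n) | ~B(t))) | (forall p. ~B(p))
All bound variables are already distinct, so no renaming is needed.
Finally move all quantifiers to the prefix:
  exists t. exists n. forall p. (~H(n) | ~B(t) | ~B(p))
The prefix is exists t exists n forall p: 1 universal, 2 existential.

2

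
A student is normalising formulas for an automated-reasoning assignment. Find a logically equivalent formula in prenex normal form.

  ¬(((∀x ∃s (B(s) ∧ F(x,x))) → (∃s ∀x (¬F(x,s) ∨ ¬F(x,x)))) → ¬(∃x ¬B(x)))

∃x ∀s ∃a ∀r ∃y ((¬B(s) ∨ ¬F(x,x) ∨ ¬F(r,a) ∨ ¬F(r,r)) ∧ ¬B(y))

Eliminate → and ↔ using ¬ and ∨.
  ¬(¬(¬(∀x ∃s (B(s) ∧ F(x,x))) ∨ (∃s ∀x (¬F(x,s) ∨ ¬F(x,x)))) ∨ ¬(∃x ¬B(x)))
Move each ¬ inward, flipping quantifiers it crosses:
  ((∃x ∀s (¬B(s) ∨ ¬F(x,x))) ∨ (∃s ∀x (¬F(x,s) ∨ ¬F(x,x)))) ∧ (∃x ¬B(x))
Give each quantifier a distinct variable: s↦a, x↦r, x↦y.
  ((∃x ∀s (¬B(s) ∨ ¬F(x,x))) ∨ (∃a ∀r (¬F(r,a) ∨ ¬F(r,r)))) ∧ (∃y ¬B(y))
Finally move all quantifiers to the prefix:
  ∃x ∀s ∃a ∀r ∃y ((¬B(s) ∨ ¬F(x,x) ∨ ¬F(r,a) ∨ ¬F(r,r)) ∧ ¬B(y))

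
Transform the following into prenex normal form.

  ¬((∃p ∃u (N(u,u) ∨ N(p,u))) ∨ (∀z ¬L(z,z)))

∀p ∀u ∃z (¬N(u,u) ∧ ¬N(p,u) ∧ L(z,z))

Push ¬ through the quantifiers and connectives to reach negation normal form:
  (∀p ∀u (¬N(u,u) ∧ ¬N(p,u))) ∧ (∃z L(z,z))
Extract every quantifier outward, since the variables are now distinct and don't occur free across branches:
  ∀p ∀u ∃z (¬N(u,u) ∧ ¬N(p,u) ∧ L(z,z))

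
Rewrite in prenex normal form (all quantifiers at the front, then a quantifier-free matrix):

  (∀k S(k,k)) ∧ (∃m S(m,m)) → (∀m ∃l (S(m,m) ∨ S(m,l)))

Rewrite implications/biconditionals: A → B as ¬A ∨ B.
  ¬((∀k S(k,k)) ∧ (∃m S(m,m))) ∨ (∀m ∃l (S(m,m) ∨ S(m,l)))
Move each ¬ inward, flipping quantifiers it crosses:
  (∃k ¬S(k,k)) ∨ (∀m ¬S(m,m)) ∨ (∀m ∃l (S(m,m) ∨ S(m,l)))
Give each quantifier a distinct variable: m↦q.
  (∃k ¬S(k,k)) ∨ (∀m ¬S(m,m)) ∨ (∀q ∃l (S(q,q) ∨ S(q,l)))
Pull the quantifiers to the front (each side's bound variable is not free in the other side):
  ∃k ∀m ∀q ∃l (¬S(k,k) ∨ ¬S(m,m) ∨ S(q,q) ∨ S(q,l))

∃k ∀m ∀q ∃l (¬S(k,k) ∨ ¬S(m,m) ∨ S(q,q) ∨ S(q,l))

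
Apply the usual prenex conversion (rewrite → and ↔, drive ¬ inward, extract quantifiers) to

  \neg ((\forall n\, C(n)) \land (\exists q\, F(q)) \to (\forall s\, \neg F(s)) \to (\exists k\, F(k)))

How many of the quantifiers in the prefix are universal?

3

Eliminate → and ↔ using ¬ and ∨.
  \neg (\neg ((\forall n\, C(n)) \land (\exists q\, F(q))) \lor \neg (\forall s\, \neg F(s)) \lor (\exists k\, F(k)))
Move each ¬ inward, flipping quantifiers it crosses:
  (\forall n\, C(n)) \land (\exists q\, F(q)) \land (\forall s\, \neg F(s)) \land (\forall k\, \neg F(k))
Pull the quantifiers to the front (each side's bound variable is not free in the other side):
  \forall n\, \exists q\, \forall s\, \forall k\, (C(n) \land F(q) \land \neg F(s) \land \neg F(k))
The prefix is \forall n \exists q \forall s \forall k: 3 universal, 1 existential.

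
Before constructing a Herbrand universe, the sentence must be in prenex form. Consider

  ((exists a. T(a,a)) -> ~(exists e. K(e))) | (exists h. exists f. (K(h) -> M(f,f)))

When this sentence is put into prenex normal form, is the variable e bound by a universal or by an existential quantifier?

universal

First replace A → B with ¬A ∨ B.
  ~(exists a. T(a,a)) | ~(exists e. K(e)) | (exists h. exists f. (~K(h) | M(f,f)))
Drive negations inward (¬∀x A ≡ ∃x ¬A, ¬∃x A ≡ ∀x ¬A, De Morgan for ∧/∨):
  (forall a. ~T(a,a)) | (forall e. ~K(e)) | (exists h. exists f. (~K(h) | M(f,f)))
Finally move all quantifiers to the prefix:
  forall a. forall e. exists h. exists f. (~T(a,a) | ~K(e) | ~K(h) | M(f,f))
The quantifier exists e sits under an odd number of negations (counting the antecedent side of each →), so it flips to forall e.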